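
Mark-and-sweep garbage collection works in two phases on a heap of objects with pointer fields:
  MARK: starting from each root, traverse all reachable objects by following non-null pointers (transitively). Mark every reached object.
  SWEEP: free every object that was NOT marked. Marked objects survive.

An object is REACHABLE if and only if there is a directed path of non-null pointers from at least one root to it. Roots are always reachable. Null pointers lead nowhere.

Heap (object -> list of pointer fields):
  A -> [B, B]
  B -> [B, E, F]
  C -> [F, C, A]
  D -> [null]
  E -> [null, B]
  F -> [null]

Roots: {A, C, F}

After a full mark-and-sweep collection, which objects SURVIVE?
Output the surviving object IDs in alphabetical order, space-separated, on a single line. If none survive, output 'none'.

Answer: A B C E F

Derivation:
Roots: A C F
Mark A: refs=B B, marked=A
Mark C: refs=F C A, marked=A C
Mark F: refs=null, marked=A C F
Mark B: refs=B E F, marked=A B C F
Mark E: refs=null B, marked=A B C E F
Unmarked (collected): D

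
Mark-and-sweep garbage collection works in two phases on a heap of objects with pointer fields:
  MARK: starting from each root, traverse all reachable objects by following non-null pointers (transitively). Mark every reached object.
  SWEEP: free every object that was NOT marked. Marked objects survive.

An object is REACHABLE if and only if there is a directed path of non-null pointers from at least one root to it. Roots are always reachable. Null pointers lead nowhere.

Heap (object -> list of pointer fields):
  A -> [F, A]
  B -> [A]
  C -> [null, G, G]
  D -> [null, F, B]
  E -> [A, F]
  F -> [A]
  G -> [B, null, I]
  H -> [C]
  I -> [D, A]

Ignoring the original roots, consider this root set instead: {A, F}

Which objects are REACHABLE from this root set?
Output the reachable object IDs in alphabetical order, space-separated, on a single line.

Roots: A F
Mark A: refs=F A, marked=A
Mark F: refs=A, marked=A F
Unmarked (collected): B C D E G H I

Answer: A F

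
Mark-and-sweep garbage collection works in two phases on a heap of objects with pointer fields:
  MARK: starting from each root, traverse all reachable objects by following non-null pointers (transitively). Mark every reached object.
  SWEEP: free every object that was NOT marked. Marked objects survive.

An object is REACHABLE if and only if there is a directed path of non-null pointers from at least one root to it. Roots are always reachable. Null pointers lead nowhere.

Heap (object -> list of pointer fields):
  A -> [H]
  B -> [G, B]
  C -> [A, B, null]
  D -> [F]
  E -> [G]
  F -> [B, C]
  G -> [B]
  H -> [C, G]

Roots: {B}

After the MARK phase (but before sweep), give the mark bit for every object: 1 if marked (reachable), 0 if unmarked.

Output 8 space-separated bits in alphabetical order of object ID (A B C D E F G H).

Answer: 0 1 0 0 0 0 1 0

Derivation:
Roots: B
Mark B: refs=G B, marked=B
Mark G: refs=B, marked=B G
Unmarked (collected): A C D E F H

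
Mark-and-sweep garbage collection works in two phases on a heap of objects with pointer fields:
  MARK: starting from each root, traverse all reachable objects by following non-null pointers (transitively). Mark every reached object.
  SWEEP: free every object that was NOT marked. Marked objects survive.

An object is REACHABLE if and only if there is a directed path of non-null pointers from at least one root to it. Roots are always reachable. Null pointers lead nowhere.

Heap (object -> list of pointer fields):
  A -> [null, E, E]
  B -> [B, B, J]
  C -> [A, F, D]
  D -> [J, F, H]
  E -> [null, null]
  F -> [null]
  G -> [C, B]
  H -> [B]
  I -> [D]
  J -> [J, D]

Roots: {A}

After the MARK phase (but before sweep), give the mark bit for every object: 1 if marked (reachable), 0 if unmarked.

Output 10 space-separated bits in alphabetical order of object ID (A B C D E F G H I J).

Answer: 1 0 0 0 1 0 0 0 0 0

Derivation:
Roots: A
Mark A: refs=null E E, marked=A
Mark E: refs=null null, marked=A E
Unmarked (collected): B C D F G H I J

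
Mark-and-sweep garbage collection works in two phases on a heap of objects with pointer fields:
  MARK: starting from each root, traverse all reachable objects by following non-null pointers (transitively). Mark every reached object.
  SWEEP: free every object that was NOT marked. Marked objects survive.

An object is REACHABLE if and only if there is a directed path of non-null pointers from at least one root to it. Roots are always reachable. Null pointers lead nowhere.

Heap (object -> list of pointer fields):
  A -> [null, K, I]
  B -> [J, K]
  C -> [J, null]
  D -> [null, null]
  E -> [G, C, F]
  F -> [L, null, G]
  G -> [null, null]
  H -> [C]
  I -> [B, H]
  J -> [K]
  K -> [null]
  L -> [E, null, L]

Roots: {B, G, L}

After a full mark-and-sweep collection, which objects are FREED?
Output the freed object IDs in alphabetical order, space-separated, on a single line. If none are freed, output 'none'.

Roots: B G L
Mark B: refs=J K, marked=B
Mark G: refs=null null, marked=B G
Mark L: refs=E null L, marked=B G L
Mark J: refs=K, marked=B G J L
Mark K: refs=null, marked=B G J K L
Mark E: refs=G C F, marked=B E G J K L
Mark C: refs=J null, marked=B C E G J K L
Mark F: refs=L null G, marked=B C E F G J K L
Unmarked (collected): A D H I

Answer: A D H I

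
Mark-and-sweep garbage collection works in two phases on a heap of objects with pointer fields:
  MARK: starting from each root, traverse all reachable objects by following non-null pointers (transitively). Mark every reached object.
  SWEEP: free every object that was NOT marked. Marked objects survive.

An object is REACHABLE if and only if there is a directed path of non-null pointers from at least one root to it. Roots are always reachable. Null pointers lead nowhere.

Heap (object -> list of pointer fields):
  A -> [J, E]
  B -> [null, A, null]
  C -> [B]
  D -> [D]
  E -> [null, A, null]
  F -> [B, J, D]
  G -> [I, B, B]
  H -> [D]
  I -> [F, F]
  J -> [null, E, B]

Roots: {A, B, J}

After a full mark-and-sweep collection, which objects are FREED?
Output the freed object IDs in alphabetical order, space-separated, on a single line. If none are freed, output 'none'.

Answer: C D F G H I

Derivation:
Roots: A B J
Mark A: refs=J E, marked=A
Mark B: refs=null A null, marked=A B
Mark J: refs=null E B, marked=A B J
Mark E: refs=null A null, marked=A B E J
Unmarked (collected): C D F G H I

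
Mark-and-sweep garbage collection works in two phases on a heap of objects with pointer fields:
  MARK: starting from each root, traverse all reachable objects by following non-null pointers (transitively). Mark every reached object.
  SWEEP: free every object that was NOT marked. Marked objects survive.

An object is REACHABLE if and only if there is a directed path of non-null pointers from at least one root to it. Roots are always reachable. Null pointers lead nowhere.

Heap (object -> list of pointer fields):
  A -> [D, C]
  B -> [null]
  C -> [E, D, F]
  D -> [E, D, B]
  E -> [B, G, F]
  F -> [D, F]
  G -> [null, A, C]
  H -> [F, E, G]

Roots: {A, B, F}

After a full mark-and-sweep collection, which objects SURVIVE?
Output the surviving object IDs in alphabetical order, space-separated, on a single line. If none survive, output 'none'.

Roots: A B F
Mark A: refs=D C, marked=A
Mark B: refs=null, marked=A B
Mark F: refs=D F, marked=A B F
Mark D: refs=E D B, marked=A B D F
Mark C: refs=E D F, marked=A B C D F
Mark E: refs=B G F, marked=A B C D E F
Mark G: refs=null A C, marked=A B C D E F G
Unmarked (collected): H

Answer: A B C D E F G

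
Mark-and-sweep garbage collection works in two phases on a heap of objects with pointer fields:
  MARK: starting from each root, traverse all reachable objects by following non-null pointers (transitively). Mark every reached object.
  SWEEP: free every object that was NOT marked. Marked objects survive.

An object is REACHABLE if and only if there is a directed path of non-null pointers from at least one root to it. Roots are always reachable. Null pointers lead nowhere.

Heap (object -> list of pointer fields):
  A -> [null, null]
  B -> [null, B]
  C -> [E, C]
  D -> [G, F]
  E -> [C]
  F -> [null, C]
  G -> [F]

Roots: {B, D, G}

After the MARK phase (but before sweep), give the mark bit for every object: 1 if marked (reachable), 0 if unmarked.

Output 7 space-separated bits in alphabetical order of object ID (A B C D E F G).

Answer: 0 1 1 1 1 1 1

Derivation:
Roots: B D G
Mark B: refs=null B, marked=B
Mark D: refs=G F, marked=B D
Mark G: refs=F, marked=B D G
Mark F: refs=null C, marked=B D F G
Mark C: refs=E C, marked=B C D F G
Mark E: refs=C, marked=B C D E F G
Unmarked (collected): A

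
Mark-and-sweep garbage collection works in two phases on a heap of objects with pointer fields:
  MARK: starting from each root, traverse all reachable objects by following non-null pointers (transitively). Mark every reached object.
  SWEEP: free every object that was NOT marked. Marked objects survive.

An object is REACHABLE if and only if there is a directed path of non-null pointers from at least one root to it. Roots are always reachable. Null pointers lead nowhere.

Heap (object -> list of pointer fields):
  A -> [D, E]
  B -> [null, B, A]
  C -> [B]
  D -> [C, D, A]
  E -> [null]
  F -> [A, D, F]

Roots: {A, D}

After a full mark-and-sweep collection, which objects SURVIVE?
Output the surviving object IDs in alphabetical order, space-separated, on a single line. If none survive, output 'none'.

Roots: A D
Mark A: refs=D E, marked=A
Mark D: refs=C D A, marked=A D
Mark E: refs=null, marked=A D E
Mark C: refs=B, marked=A C D E
Mark B: refs=null B A, marked=A B C D E
Unmarked (collected): F

Answer: A B C D E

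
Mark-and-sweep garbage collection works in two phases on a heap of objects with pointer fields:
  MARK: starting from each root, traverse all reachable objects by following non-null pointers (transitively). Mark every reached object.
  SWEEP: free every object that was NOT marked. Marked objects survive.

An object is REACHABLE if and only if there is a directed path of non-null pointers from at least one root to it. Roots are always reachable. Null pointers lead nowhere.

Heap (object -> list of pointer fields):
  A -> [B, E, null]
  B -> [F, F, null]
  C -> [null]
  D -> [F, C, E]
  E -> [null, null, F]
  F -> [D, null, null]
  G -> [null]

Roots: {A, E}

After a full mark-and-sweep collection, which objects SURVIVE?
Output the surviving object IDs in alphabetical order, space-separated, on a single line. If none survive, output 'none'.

Answer: A B C D E F

Derivation:
Roots: A E
Mark A: refs=B E null, marked=A
Mark E: refs=null null F, marked=A E
Mark B: refs=F F null, marked=A B E
Mark F: refs=D null null, marked=A B E F
Mark D: refs=F C E, marked=A B D E F
Mark C: refs=null, marked=A B C D E F
Unmarked (collected): G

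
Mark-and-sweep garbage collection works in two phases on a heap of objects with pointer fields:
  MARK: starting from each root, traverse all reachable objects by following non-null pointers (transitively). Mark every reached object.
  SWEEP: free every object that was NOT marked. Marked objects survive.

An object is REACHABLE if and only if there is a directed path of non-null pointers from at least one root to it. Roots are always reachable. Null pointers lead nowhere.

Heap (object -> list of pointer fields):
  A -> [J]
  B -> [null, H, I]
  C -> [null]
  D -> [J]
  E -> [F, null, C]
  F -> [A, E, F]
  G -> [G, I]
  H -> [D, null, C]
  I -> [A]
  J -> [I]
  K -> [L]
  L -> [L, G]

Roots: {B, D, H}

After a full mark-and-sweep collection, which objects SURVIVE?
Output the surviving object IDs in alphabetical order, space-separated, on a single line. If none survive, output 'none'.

Roots: B D H
Mark B: refs=null H I, marked=B
Mark D: refs=J, marked=B D
Mark H: refs=D null C, marked=B D H
Mark I: refs=A, marked=B D H I
Mark J: refs=I, marked=B D H I J
Mark C: refs=null, marked=B C D H I J
Mark A: refs=J, marked=A B C D H I J
Unmarked (collected): E F G K L

Answer: A B C D H I J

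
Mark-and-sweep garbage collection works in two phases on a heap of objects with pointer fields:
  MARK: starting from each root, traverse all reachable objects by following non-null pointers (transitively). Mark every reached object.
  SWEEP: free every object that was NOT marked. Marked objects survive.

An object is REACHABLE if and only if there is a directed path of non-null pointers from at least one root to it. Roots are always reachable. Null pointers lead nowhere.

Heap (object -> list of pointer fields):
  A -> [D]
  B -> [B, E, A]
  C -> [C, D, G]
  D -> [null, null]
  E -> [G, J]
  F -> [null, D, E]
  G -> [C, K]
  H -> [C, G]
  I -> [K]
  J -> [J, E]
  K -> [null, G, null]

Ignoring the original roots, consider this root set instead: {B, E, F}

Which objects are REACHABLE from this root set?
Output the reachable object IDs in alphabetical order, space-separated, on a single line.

Roots: B E F
Mark B: refs=B E A, marked=B
Mark E: refs=G J, marked=B E
Mark F: refs=null D E, marked=B E F
Mark A: refs=D, marked=A B E F
Mark G: refs=C K, marked=A B E F G
Mark J: refs=J E, marked=A B E F G J
Mark D: refs=null null, marked=A B D E F G J
Mark C: refs=C D G, marked=A B C D E F G J
Mark K: refs=null G null, marked=A B C D E F G J K
Unmarked (collected): H I

Answer: A B C D E F G J K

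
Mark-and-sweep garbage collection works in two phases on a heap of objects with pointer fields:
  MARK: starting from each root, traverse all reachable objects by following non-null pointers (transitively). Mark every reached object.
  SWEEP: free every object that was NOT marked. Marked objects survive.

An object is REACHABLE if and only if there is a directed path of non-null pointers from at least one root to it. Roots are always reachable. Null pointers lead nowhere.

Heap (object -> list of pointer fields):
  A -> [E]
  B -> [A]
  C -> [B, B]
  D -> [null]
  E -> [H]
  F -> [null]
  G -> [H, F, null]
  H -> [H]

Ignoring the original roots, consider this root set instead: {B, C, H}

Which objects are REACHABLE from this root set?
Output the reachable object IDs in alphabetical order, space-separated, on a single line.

Roots: B C H
Mark B: refs=A, marked=B
Mark C: refs=B B, marked=B C
Mark H: refs=H, marked=B C H
Mark A: refs=E, marked=A B C H
Mark E: refs=H, marked=A B C E H
Unmarked (collected): D F G

Answer: A B C E H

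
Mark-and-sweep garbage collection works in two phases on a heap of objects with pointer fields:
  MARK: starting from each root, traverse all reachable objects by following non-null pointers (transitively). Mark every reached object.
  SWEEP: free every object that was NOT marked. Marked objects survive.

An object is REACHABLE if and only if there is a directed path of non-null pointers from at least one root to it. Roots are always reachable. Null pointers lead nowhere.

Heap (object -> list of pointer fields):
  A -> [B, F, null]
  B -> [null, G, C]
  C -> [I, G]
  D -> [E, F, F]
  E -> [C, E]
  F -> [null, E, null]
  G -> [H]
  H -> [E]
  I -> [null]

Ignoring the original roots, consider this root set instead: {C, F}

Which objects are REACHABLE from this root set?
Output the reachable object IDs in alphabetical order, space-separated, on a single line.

Answer: C E F G H I

Derivation:
Roots: C F
Mark C: refs=I G, marked=C
Mark F: refs=null E null, marked=C F
Mark I: refs=null, marked=C F I
Mark G: refs=H, marked=C F G I
Mark E: refs=C E, marked=C E F G I
Mark H: refs=E, marked=C E F G H I
Unmarked (collected): A B D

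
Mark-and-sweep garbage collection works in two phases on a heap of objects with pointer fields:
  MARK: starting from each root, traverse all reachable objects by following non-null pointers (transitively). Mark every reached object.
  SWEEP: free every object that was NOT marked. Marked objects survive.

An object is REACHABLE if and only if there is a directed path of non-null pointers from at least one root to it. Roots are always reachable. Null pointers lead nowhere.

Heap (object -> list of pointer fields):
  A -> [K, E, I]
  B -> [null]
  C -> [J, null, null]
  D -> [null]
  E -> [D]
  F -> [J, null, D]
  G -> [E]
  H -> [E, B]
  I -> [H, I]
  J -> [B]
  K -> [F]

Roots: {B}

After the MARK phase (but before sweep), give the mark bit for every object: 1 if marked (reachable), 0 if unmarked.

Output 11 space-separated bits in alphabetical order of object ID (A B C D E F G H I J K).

Roots: B
Mark B: refs=null, marked=B
Unmarked (collected): A C D E F G H I J K

Answer: 0 1 0 0 0 0 0 0 0 0 0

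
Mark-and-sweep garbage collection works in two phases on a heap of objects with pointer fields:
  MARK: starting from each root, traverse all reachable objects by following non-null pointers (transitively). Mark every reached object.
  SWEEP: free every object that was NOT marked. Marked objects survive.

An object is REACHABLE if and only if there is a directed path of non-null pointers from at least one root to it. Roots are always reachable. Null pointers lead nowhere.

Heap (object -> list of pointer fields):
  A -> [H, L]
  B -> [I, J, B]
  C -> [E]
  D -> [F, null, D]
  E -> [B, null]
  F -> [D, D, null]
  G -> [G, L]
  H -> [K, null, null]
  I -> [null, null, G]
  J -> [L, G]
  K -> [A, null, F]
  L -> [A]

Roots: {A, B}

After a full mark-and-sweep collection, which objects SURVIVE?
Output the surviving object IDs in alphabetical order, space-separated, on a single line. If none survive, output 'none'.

Answer: A B D F G H I J K L

Derivation:
Roots: A B
Mark A: refs=H L, marked=A
Mark B: refs=I J B, marked=A B
Mark H: refs=K null null, marked=A B H
Mark L: refs=A, marked=A B H L
Mark I: refs=null null G, marked=A B H I L
Mark J: refs=L G, marked=A B H I J L
Mark K: refs=A null F, marked=A B H I J K L
Mark G: refs=G L, marked=A B G H I J K L
Mark F: refs=D D null, marked=A B F G H I J K L
Mark D: refs=F null D, marked=A B D F G H I J K L
Unmarked (collected): C E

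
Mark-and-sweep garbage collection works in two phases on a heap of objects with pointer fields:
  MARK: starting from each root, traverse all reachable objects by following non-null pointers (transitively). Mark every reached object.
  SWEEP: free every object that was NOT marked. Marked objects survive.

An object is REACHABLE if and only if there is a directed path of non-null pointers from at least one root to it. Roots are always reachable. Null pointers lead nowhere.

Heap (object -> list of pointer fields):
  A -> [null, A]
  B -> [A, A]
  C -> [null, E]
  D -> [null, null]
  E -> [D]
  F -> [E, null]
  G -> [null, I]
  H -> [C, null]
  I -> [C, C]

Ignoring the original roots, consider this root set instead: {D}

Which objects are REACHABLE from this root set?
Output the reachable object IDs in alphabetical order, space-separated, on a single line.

Roots: D
Mark D: refs=null null, marked=D
Unmarked (collected): A B C E F G H I

Answer: D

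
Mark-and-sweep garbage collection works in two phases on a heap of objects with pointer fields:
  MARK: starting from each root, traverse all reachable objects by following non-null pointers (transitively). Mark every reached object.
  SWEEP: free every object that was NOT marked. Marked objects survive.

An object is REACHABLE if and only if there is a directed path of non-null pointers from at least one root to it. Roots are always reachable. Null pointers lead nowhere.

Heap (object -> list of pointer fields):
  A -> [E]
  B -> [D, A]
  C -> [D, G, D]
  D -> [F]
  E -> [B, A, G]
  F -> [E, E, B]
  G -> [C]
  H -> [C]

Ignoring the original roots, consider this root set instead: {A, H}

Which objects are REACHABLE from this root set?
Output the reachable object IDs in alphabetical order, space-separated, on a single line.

Roots: A H
Mark A: refs=E, marked=A
Mark H: refs=C, marked=A H
Mark E: refs=B A G, marked=A E H
Mark C: refs=D G D, marked=A C E H
Mark B: refs=D A, marked=A B C E H
Mark G: refs=C, marked=A B C E G H
Mark D: refs=F, marked=A B C D E G H
Mark F: refs=E E B, marked=A B C D E F G H
Unmarked (collected): (none)

Answer: A B C D E F G H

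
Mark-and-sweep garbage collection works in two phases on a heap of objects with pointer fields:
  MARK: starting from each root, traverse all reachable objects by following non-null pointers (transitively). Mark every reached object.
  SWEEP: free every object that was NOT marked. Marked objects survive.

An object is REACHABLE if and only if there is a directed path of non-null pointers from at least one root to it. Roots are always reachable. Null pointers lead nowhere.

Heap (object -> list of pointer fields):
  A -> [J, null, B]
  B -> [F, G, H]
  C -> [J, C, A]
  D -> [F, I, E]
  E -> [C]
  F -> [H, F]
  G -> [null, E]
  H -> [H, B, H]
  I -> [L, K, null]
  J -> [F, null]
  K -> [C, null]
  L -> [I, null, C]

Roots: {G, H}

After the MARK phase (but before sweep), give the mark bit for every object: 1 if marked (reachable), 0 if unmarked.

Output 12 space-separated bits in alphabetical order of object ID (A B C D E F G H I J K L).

Roots: G H
Mark G: refs=null E, marked=G
Mark H: refs=H B H, marked=G H
Mark E: refs=C, marked=E G H
Mark B: refs=F G H, marked=B E G H
Mark C: refs=J C A, marked=B C E G H
Mark F: refs=H F, marked=B C E F G H
Mark J: refs=F null, marked=B C E F G H J
Mark A: refs=J null B, marked=A B C E F G H J
Unmarked (collected): D I K L

Answer: 1 1 1 0 1 1 1 1 0 1 0 0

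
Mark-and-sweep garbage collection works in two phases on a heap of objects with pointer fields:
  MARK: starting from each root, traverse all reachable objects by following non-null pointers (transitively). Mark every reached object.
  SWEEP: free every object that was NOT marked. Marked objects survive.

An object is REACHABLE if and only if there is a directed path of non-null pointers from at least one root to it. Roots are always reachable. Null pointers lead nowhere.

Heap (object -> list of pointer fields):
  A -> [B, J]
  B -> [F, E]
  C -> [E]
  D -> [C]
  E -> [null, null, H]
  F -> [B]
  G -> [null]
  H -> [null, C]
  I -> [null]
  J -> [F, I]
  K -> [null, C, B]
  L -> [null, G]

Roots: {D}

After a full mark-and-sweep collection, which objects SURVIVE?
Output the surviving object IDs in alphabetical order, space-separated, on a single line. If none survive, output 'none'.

Roots: D
Mark D: refs=C, marked=D
Mark C: refs=E, marked=C D
Mark E: refs=null null H, marked=C D E
Mark H: refs=null C, marked=C D E H
Unmarked (collected): A B F G I J K L

Answer: C D E H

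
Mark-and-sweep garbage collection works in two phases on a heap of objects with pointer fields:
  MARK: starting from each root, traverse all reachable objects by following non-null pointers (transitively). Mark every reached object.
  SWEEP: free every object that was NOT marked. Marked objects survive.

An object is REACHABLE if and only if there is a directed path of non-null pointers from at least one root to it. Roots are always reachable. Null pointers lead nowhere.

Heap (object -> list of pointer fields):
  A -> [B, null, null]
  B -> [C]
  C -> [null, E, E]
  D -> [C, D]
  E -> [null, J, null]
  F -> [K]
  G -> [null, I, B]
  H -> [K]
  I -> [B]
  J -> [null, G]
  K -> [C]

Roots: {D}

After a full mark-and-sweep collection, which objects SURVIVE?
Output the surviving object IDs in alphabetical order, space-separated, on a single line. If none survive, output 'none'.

Answer: B C D E G I J

Derivation:
Roots: D
Mark D: refs=C D, marked=D
Mark C: refs=null E E, marked=C D
Mark E: refs=null J null, marked=C D E
Mark J: refs=null G, marked=C D E J
Mark G: refs=null I B, marked=C D E G J
Mark I: refs=B, marked=C D E G I J
Mark B: refs=C, marked=B C D E G I J
Unmarked (collected): A F H K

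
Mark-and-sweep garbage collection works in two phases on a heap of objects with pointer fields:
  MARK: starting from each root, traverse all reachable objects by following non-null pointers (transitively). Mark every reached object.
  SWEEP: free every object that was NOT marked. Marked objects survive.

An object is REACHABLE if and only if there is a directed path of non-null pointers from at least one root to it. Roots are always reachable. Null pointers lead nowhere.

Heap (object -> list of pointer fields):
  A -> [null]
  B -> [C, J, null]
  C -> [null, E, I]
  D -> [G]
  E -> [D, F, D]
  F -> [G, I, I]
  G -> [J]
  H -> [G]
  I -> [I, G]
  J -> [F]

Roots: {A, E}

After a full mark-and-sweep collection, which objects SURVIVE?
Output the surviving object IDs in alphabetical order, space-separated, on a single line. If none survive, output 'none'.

Answer: A D E F G I J

Derivation:
Roots: A E
Mark A: refs=null, marked=A
Mark E: refs=D F D, marked=A E
Mark D: refs=G, marked=A D E
Mark F: refs=G I I, marked=A D E F
Mark G: refs=J, marked=A D E F G
Mark I: refs=I G, marked=A D E F G I
Mark J: refs=F, marked=A D E F G I J
Unmarked (collected): B C H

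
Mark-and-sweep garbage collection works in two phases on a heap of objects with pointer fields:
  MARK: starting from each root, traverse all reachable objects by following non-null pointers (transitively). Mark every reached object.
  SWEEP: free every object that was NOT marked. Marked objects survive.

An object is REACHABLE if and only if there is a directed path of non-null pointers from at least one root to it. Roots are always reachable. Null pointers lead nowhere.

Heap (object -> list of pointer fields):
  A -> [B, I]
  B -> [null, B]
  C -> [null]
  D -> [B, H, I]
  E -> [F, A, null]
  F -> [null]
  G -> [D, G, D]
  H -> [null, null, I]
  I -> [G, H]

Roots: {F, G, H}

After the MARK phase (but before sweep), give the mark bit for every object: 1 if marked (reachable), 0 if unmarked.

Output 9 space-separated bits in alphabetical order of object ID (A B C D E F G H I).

Answer: 0 1 0 1 0 1 1 1 1

Derivation:
Roots: F G H
Mark F: refs=null, marked=F
Mark G: refs=D G D, marked=F G
Mark H: refs=null null I, marked=F G H
Mark D: refs=B H I, marked=D F G H
Mark I: refs=G H, marked=D F G H I
Mark B: refs=null B, marked=B D F G H I
Unmarked (collected): A C E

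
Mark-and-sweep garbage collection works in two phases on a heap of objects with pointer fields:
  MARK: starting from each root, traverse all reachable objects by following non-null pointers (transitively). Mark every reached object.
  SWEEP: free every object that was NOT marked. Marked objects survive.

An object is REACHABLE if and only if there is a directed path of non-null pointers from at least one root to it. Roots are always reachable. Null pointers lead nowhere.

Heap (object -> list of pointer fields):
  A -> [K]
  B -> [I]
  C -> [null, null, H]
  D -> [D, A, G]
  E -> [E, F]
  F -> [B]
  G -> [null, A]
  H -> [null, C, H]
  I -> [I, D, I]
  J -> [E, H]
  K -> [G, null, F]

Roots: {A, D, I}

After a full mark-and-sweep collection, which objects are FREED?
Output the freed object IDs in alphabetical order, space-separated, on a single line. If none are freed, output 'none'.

Answer: C E H J

Derivation:
Roots: A D I
Mark A: refs=K, marked=A
Mark D: refs=D A G, marked=A D
Mark I: refs=I D I, marked=A D I
Mark K: refs=G null F, marked=A D I K
Mark G: refs=null A, marked=A D G I K
Mark F: refs=B, marked=A D F G I K
Mark B: refs=I, marked=A B D F G I K
Unmarked (collected): C E H J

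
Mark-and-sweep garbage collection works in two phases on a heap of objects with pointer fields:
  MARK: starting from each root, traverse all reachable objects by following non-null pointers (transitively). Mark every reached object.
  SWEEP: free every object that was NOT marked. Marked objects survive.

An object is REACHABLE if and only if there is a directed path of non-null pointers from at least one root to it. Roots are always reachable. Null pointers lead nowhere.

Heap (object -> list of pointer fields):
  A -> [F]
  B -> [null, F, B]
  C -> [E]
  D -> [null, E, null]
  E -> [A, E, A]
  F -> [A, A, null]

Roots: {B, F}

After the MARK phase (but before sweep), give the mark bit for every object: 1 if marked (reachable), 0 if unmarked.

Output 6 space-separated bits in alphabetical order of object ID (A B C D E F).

Answer: 1 1 0 0 0 1

Derivation:
Roots: B F
Mark B: refs=null F B, marked=B
Mark F: refs=A A null, marked=B F
Mark A: refs=F, marked=A B F
Unmarked (collected): C D E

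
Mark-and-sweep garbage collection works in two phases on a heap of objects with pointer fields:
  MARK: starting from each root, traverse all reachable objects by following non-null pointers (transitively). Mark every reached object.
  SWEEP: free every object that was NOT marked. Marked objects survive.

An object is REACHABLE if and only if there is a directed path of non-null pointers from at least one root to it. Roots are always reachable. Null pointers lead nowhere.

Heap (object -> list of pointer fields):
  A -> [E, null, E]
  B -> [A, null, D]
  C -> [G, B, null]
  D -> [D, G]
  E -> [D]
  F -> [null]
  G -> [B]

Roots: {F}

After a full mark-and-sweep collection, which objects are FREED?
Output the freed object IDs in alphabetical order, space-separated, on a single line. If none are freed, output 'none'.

Answer: A B C D E G

Derivation:
Roots: F
Mark F: refs=null, marked=F
Unmarked (collected): A B C D E G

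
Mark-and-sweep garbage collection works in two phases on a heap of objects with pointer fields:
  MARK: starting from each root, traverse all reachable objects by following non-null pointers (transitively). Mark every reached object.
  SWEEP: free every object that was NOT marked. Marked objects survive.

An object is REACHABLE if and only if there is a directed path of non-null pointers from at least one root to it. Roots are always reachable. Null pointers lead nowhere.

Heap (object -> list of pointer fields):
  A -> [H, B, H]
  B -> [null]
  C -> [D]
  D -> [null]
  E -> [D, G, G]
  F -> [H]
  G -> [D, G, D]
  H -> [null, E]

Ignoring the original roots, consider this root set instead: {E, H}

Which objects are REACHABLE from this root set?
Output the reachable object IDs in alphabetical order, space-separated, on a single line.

Answer: D E G H

Derivation:
Roots: E H
Mark E: refs=D G G, marked=E
Mark H: refs=null E, marked=E H
Mark D: refs=null, marked=D E H
Mark G: refs=D G D, marked=D E G H
Unmarked (collected): A B C F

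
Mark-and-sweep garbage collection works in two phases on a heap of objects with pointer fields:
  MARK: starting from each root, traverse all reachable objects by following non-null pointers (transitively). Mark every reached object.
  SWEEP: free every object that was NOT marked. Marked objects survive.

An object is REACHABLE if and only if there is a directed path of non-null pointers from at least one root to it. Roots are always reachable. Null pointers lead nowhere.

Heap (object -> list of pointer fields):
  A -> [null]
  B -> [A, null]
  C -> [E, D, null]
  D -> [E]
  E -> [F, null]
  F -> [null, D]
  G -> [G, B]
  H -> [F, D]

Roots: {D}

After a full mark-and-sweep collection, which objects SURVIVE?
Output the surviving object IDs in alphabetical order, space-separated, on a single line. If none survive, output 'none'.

Answer: D E F

Derivation:
Roots: D
Mark D: refs=E, marked=D
Mark E: refs=F null, marked=D E
Mark F: refs=null D, marked=D E F
Unmarked (collected): A B C G H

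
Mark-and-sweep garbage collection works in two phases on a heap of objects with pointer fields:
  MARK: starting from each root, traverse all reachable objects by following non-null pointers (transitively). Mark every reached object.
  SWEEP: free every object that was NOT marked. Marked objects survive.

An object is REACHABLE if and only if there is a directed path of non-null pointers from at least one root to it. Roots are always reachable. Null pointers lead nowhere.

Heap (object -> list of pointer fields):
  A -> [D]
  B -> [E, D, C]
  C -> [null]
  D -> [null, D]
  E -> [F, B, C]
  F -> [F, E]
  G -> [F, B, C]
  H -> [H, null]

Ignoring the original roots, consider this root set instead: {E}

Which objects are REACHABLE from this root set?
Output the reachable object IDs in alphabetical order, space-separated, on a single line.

Answer: B C D E F

Derivation:
Roots: E
Mark E: refs=F B C, marked=E
Mark F: refs=F E, marked=E F
Mark B: refs=E D C, marked=B E F
Mark C: refs=null, marked=B C E F
Mark D: refs=null D, marked=B C D E F
Unmarked (collected): A G H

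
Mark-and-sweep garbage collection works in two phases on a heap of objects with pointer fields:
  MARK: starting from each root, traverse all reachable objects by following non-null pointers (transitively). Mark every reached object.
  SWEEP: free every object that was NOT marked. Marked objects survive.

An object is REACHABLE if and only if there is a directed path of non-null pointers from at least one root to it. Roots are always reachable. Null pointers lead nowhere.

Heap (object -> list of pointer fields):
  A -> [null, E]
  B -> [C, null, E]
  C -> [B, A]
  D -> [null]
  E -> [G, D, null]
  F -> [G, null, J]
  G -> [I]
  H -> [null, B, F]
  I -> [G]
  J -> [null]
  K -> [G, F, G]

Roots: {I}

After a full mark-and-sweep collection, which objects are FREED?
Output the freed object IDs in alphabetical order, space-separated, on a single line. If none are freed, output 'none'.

Roots: I
Mark I: refs=G, marked=I
Mark G: refs=I, marked=G I
Unmarked (collected): A B C D E F H J K

Answer: A B C D E F H J K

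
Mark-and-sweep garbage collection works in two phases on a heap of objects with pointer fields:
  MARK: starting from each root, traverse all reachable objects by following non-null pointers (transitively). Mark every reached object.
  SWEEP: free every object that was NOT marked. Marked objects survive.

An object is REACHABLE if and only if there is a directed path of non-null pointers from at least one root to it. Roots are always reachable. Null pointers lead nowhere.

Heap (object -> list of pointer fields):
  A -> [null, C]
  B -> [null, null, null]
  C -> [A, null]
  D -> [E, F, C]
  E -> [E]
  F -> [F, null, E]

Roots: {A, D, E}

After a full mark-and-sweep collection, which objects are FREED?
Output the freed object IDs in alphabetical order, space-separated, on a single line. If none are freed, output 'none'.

Answer: B

Derivation:
Roots: A D E
Mark A: refs=null C, marked=A
Mark D: refs=E F C, marked=A D
Mark E: refs=E, marked=A D E
Mark C: refs=A null, marked=A C D E
Mark F: refs=F null E, marked=A C D E F
Unmarked (collected): B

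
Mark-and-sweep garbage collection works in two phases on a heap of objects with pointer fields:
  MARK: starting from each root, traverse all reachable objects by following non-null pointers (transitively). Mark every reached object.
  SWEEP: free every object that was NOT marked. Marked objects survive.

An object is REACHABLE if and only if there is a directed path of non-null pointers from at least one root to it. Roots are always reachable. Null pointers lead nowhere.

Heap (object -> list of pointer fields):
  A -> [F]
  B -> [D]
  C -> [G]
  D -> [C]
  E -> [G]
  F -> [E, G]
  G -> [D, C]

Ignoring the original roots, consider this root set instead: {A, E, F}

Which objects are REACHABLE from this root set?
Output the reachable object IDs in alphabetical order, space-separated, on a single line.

Roots: A E F
Mark A: refs=F, marked=A
Mark E: refs=G, marked=A E
Mark F: refs=E G, marked=A E F
Mark G: refs=D C, marked=A E F G
Mark D: refs=C, marked=A D E F G
Mark C: refs=G, marked=A C D E F G
Unmarked (collected): B

Answer: A C D E F G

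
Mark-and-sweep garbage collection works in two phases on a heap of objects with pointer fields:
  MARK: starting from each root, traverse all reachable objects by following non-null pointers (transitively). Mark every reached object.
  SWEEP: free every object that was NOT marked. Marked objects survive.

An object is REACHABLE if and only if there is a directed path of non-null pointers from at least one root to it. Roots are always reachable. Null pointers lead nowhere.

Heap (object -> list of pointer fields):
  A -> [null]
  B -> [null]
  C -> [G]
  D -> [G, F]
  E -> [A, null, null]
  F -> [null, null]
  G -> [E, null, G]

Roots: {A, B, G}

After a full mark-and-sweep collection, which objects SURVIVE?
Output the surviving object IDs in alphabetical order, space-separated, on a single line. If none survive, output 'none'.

Answer: A B E G

Derivation:
Roots: A B G
Mark A: refs=null, marked=A
Mark B: refs=null, marked=A B
Mark G: refs=E null G, marked=A B G
Mark E: refs=A null null, marked=A B E G
Unmarked (collected): C D F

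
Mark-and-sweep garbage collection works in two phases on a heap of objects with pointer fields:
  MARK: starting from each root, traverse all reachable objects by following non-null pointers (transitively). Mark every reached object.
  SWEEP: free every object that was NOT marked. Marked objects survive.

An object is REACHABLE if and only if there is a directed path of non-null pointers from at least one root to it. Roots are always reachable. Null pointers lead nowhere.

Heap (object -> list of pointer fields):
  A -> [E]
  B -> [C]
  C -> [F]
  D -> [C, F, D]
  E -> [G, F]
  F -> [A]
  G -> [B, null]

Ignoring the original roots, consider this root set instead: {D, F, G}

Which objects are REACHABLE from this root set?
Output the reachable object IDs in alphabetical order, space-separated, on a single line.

Answer: A B C D E F G

Derivation:
Roots: D F G
Mark D: refs=C F D, marked=D
Mark F: refs=A, marked=D F
Mark G: refs=B null, marked=D F G
Mark C: refs=F, marked=C D F G
Mark A: refs=E, marked=A C D F G
Mark B: refs=C, marked=A B C D F G
Mark E: refs=G F, marked=A B C D E F G
Unmarked (collected): (none)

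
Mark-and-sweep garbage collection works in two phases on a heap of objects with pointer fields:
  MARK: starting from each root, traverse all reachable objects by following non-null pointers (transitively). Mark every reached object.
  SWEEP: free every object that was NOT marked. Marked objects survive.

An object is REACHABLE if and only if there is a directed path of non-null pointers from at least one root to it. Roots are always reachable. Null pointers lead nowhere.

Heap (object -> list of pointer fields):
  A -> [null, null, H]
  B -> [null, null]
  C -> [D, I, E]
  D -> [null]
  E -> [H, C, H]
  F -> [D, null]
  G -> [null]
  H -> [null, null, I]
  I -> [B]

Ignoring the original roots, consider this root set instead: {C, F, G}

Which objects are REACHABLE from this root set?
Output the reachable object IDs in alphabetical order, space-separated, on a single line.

Roots: C F G
Mark C: refs=D I E, marked=C
Mark F: refs=D null, marked=C F
Mark G: refs=null, marked=C F G
Mark D: refs=null, marked=C D F G
Mark I: refs=B, marked=C D F G I
Mark E: refs=H C H, marked=C D E F G I
Mark B: refs=null null, marked=B C D E F G I
Mark H: refs=null null I, marked=B C D E F G H I
Unmarked (collected): A

Answer: B C D E F G H I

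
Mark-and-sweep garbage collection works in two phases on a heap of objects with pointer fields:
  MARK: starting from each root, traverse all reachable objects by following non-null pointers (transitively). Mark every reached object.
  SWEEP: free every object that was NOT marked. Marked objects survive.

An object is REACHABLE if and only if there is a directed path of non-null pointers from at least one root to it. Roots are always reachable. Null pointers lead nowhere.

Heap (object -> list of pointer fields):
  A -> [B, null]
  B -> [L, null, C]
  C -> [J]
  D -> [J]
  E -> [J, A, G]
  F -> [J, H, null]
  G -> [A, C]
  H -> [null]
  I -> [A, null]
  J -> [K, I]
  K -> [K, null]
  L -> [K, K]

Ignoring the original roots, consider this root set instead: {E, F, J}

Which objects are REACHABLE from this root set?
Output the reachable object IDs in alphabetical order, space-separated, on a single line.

Answer: A B C E F G H I J K L

Derivation:
Roots: E F J
Mark E: refs=J A G, marked=E
Mark F: refs=J H null, marked=E F
Mark J: refs=K I, marked=E F J
Mark A: refs=B null, marked=A E F J
Mark G: refs=A C, marked=A E F G J
Mark H: refs=null, marked=A E F G H J
Mark K: refs=K null, marked=A E F G H J K
Mark I: refs=A null, marked=A E F G H I J K
Mark B: refs=L null C, marked=A B E F G H I J K
Mark C: refs=J, marked=A B C E F G H I J K
Mark L: refs=K K, marked=A B C E F G H I J K L
Unmarked (collected): D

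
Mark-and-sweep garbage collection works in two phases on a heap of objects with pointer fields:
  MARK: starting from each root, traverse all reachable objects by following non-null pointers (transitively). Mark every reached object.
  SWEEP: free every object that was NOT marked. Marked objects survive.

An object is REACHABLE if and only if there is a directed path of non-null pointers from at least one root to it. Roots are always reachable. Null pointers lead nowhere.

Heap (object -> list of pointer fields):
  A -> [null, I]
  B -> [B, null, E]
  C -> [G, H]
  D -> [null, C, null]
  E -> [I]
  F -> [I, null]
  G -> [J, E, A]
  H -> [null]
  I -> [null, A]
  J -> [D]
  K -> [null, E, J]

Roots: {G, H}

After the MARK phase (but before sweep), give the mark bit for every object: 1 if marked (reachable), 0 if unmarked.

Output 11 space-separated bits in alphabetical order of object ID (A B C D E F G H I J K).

Answer: 1 0 1 1 1 0 1 1 1 1 0

Derivation:
Roots: G H
Mark G: refs=J E A, marked=G
Mark H: refs=null, marked=G H
Mark J: refs=D, marked=G H J
Mark E: refs=I, marked=E G H J
Mark A: refs=null I, marked=A E G H J
Mark D: refs=null C null, marked=A D E G H J
Mark I: refs=null A, marked=A D E G H I J
Mark C: refs=G H, marked=A C D E G H I J
Unmarked (collected): B F K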